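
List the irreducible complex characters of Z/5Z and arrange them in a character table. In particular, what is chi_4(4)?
Character table of Z/5Z (irreps indexed chi_0,...,chi_4 with chi_k(m) = zeta_5^(k*m), zeta_5 = exp(2*pi*i/5)):
  irrep \ class  {0} (size 1)  {1} (size 1)    {2} (size 1)    {3} (size 1)    {4} (size 1)  
  chi_0          1             1               1               1               1             
  chi_1          1             exp(2*I*pi/5)   exp(4*I*pi/5)   exp(-4*I*pi/5)  exp(-2*I*pi/5)
  chi_2          1             exp(4*I*pi/5)   exp(-2*I*pi/5)  exp(2*I*pi/5)   exp(-4*I*pi/5)
  chi_3          1             exp(-4*I*pi/5)  exp(2*I*pi/5)   exp(-2*I*pi/5)  exp(4*I*pi/5) 
  chi_4          1             exp(-2*I*pi/5)  exp(-4*I*pi/5)  exp(4*I*pi/5)   exp(2*I*pi/5) 

Spot check: chi_4(4) = zeta_5^(4*4) = zeta_5^16 = exp(2*I*pi/5).

Proof sketch: Z/5Z is abelian, so all 5 irreducible complex representations are 1-dimensional. They are given by chi_k(m) = zeta_5^(k*m) for k = 0,...,4. Row orthogonality: sum_m chi_k(m) conj(chi_l(m)) = 5 * [k = l].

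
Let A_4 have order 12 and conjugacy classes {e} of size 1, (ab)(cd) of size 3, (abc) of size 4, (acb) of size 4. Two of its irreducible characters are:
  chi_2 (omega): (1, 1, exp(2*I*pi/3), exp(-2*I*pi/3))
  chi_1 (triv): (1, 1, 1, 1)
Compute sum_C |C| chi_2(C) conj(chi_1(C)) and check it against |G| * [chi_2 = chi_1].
Sum = 0; so <chi_2, chi_1> = 0 (distinct irreducibles are orthogonal).

Why: Compute term by term over conjugacy classes (|C| * chi_2(C) * conj(chi_1(C))):
  1*(1)*conj(1) + 3*(1)*conj(1) + 4*(exp(2*I*pi/3))*conj(1) + 4*(exp(-2*I*pi/3))*conj(1)
  = (1) + (3) + (4*exp(2*I*pi/3)) + (4*exp(-2*I*pi/3))
  = 0.
(Exp terms are combined using exp(i*s)*conj(exp(i*t)) = exp(i*(s-t)), and sums of them are collapsed using the identity that for every m > 1 the m distinct m-th roots of unity sum to 0, e.g. 1 + exp(2*I*pi/3) + exp(-2*I*pi/3) = 0.)
Dividing by |G| = 12 gives 0/12 = 0, matching the row-orthogonality relation <chi_2, chi_1> = [chi_2 = chi_1].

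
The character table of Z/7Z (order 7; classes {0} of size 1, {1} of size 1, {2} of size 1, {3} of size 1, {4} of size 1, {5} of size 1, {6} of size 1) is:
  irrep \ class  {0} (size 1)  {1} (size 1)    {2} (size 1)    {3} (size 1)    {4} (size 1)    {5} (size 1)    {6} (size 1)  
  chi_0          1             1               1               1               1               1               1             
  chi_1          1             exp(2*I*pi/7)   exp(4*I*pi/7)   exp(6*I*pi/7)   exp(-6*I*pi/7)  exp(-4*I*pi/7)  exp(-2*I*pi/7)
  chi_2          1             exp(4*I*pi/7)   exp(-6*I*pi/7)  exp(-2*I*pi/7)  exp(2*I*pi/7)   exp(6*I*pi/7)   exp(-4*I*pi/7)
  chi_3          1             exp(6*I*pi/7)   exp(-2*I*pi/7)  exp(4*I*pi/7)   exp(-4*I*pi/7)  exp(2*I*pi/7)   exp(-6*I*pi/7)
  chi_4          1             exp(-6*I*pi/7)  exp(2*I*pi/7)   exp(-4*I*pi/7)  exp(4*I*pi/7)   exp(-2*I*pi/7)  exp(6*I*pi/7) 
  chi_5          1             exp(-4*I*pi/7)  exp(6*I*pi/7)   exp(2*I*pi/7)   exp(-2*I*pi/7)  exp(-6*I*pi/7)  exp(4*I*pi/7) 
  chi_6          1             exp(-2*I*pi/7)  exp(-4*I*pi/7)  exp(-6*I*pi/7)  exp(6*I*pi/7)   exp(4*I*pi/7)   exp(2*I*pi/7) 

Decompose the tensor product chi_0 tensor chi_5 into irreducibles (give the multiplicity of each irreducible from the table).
chi_0 tensor chi_5 = chi_5 (all other irreducibles have multiplicity 0).

Justification: The character of a tensor product is the pointwise product (chi_0 * chi_5)(C) = chi_0(C) * chi_5(C):
  {0}: (1)*(1), {1}: (1)*(exp(-4*I*pi/7)), {2}: (1)*(exp(6*I*pi/7)), {3}: (1)*(exp(2*I*pi/7)), {4}: (1)*(exp(-2*I*pi/7)), {5}: (1)*(exp(-6*I*pi/7)), {6}: (1)*(exp(4*I*pi/7))
so (chi_0 * chi_5) takes values
  {0} -> 1, {1} -> exp(-4*I*pi/7), {2} -> exp(6*I*pi/7), {3} -> exp(2*I*pi/7), {4} -> exp(-2*I*pi/7), {5} -> exp(-6*I*pi/7), {6} -> exp(4*I*pi/7).
Now take the inner product of this character with each irreducible chi from the table, <chi_0*chi_5, chi> = (1/7) sum_C |C| (chi_0*chi_5)(C) conj(chi(C)):
  <chi_0*chi_5, chi_0> = (1/7)[1*(1)*conj(1) + 1*(exp(-4*I*pi/7))*conj(1) + 1*(exp(6*I*pi/7))*conj(1) + 1*(exp(2*I*pi/7))*conj(1) + 1*(exp(-2*I*pi/7))*conj(1) + 1*(exp(-6*I*pi/7))*conj(1) + 1*(exp(4*I*pi/7))*conj(1)]
      = (1/7)[(1) + (exp(-4*I*pi/7)) + (exp(6*I*pi/7)) + (exp(2*I*pi/7)) + (exp(-2*I*pi/7)) + (exp(-6*I*pi/7)) + (exp(4*I*pi/7))] = 0/7 = 0
  <chi_0*chi_5, chi_1> = (1/7)[1*(1)*conj(1) + 1*(exp(-4*I*pi/7))*conj(exp(2*I*pi/7)) + 1*(exp(6*I*pi/7))*conj(exp(4*I*pi/7)) + 1*(exp(2*I*pi/7))*conj(exp(6*I*pi/7)) + 1*(exp(-2*I*pi/7))*conj(exp(-6*I*pi/7)) + 1*(exp(-6*I*pi/7))*conj(exp(-4*I*pi/7)) + 1*(exp(4*I*pi/7))*conj(exp(-2*I*pi/7))]
      = (1/7)[(1) + (exp(-6*I*pi/7)) + (exp(2*I*pi/7)) + (exp(-4*I*pi/7)) + (exp(4*I*pi/7)) + (exp(-2*I*pi/7)) + (exp(6*I*pi/7))] = 0/7 = 0
  <chi_0*chi_5, chi_2> = (1/7)[1*(1)*conj(1) + 1*(exp(-4*I*pi/7))*conj(exp(4*I*pi/7)) + 1*(exp(6*I*pi/7))*conj(exp(-6*I*pi/7)) + 1*(exp(2*I*pi/7))*conj(exp(-2*I*pi/7)) + 1*(exp(-2*I*pi/7))*conj(exp(2*I*pi/7)) + 1*(exp(-6*I*pi/7))*conj(exp(6*I*pi/7)) + 1*(exp(4*I*pi/7))*conj(exp(-4*I*pi/7))]
      = (1/7)[(1) + (exp(6*I*pi/7)) + (exp(-2*I*pi/7)) + (exp(4*I*pi/7)) + (exp(-4*I*pi/7)) + (exp(2*I*pi/7)) + (exp(-6*I*pi/7))] = 0/7 = 0
  <chi_0*chi_5, chi_3> = (1/7)[1*(1)*conj(1) + 1*(exp(-4*I*pi/7))*conj(exp(6*I*pi/7)) + 1*(exp(6*I*pi/7))*conj(exp(-2*I*pi/7)) + 1*(exp(2*I*pi/7))*conj(exp(4*I*pi/7)) + 1*(exp(-2*I*pi/7))*conj(exp(-4*I*pi/7)) + 1*(exp(-6*I*pi/7))*conj(exp(2*I*pi/7)) + 1*(exp(4*I*pi/7))*conj(exp(-6*I*pi/7))]
      = (1/7)[(1) + (exp(4*I*pi/7)) + (exp(-6*I*pi/7)) + (exp(-2*I*pi/7)) + (exp(2*I*pi/7)) + (exp(6*I*pi/7)) + (exp(-4*I*pi/7))] = 0/7 = 0
  <chi_0*chi_5, chi_4> = (1/7)[1*(1)*conj(1) + 1*(exp(-4*I*pi/7))*conj(exp(-6*I*pi/7)) + 1*(exp(6*I*pi/7))*conj(exp(2*I*pi/7)) + 1*(exp(2*I*pi/7))*conj(exp(-4*I*pi/7)) + 1*(exp(-2*I*pi/7))*conj(exp(4*I*pi/7)) + 1*(exp(-6*I*pi/7))*conj(exp(-2*I*pi/7)) + 1*(exp(4*I*pi/7))*conj(exp(6*I*pi/7))]
      = (1/7)[(1) + (exp(2*I*pi/7)) + (exp(4*I*pi/7)) + (exp(6*I*pi/7)) + (exp(-6*I*pi/7)) + (exp(-4*I*pi/7)) + (exp(-2*I*pi/7))] = 0/7 = 0
  <chi_0*chi_5, chi_5> = (1/7)[1*(1)*conj(1) + 1*(exp(-4*I*pi/7))*conj(exp(-4*I*pi/7)) + 1*(exp(6*I*pi/7))*conj(exp(6*I*pi/7)) + 1*(exp(2*I*pi/7))*conj(exp(2*I*pi/7)) + 1*(exp(-2*I*pi/7))*conj(exp(-2*I*pi/7)) + 1*(exp(-6*I*pi/7))*conj(exp(-6*I*pi/7)) + 1*(exp(4*I*pi/7))*conj(exp(4*I*pi/7))]
      = (1/7)[(1) + (1) + (1) + (1) + (1) + (1) + (1)] = 7/7 = 1
  <chi_0*chi_5, chi_6> = (1/7)[1*(1)*conj(1) + 1*(exp(-4*I*pi/7))*conj(exp(-2*I*pi/7)) + 1*(exp(6*I*pi/7))*conj(exp(-4*I*pi/7)) + 1*(exp(2*I*pi/7))*conj(exp(-6*I*pi/7)) + 1*(exp(-2*I*pi/7))*conj(exp(6*I*pi/7)) + 1*(exp(-6*I*pi/7))*conj(exp(4*I*pi/7)) + 1*(exp(4*I*pi/7))*conj(exp(2*I*pi/7))]
      = (1/7)[(1) + (exp(-2*I*pi/7)) + (exp(-4*I*pi/7)) + (exp(-6*I*pi/7)) + (exp(6*I*pi/7)) + (exp(4*I*pi/7)) + (exp(2*I*pi/7))] = 0/7 = 0
(Exp terms are combined using exp(i*s)*conj(exp(i*t)) = exp(i*(s-t)), and sums of them are collapsed using the identity that for every m > 1 the m distinct m-th roots of unity sum to 0, e.g. 1 + exp(2*I*pi/3) + exp(-2*I*pi/3) = 0.)
Hence the multiplicities are chi_5: 1. Dimension check: dim(chi_0)*dim(chi_5) = 1*1 = 1 and sum (mult * dim) = 1*1 = 1.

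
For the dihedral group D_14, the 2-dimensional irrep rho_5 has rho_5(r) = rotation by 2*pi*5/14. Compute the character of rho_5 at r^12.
chi_{rho_5}(r^12) = 2*cos(2*pi*5*12/14) = -2*cos(3*pi/7)

Explanation: rho_5(r^12) is rotation by angle 2*pi*5*12/14, whose trace is 2*cos(2*pi*5*12/14) = -2*cos(3*pi/7).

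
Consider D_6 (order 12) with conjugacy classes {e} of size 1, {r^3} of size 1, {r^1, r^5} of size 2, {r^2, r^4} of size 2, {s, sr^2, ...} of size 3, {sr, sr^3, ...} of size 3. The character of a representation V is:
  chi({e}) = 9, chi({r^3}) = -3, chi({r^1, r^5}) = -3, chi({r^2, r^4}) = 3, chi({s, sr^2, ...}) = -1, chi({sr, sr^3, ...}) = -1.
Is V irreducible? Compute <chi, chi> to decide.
Not irreducible (reducible): <chi, chi> = 11 > 1.

Details: <chi, chi> = (1/|G|) sum_C |C| * |chi(C)|^2 = (1/12)[1*|9|^2 + 1*|-3|^2 + 2*|-3|^2 + 2*|3|^2 + 3*|-1|^2 + 3*|-1|^2]
  = (1/12)[(81) + (9) + (18) + (18) + (3) + (3)] = 132/12 = 11.
A character is irreducible iff <chi, chi> = 1, so this representation is reducible.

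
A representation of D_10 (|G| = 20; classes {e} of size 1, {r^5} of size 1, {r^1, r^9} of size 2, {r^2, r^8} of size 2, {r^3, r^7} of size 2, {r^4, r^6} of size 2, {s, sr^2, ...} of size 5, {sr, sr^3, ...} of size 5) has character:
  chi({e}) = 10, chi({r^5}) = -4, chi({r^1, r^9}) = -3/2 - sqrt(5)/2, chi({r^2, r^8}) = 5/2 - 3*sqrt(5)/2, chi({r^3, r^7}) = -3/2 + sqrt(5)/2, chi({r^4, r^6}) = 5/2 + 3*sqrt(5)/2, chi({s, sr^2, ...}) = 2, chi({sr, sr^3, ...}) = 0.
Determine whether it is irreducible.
Not irreducible (reducible): <chi, chi> = 11 > 1.

Derivation: <chi, chi> = (1/|G|) sum_C |C| * |chi(C)|^2 = (1/20)[1*|10|^2 + 1*|-4|^2 + 2*|-3/2 - sqrt(5)/2|^2 + 2*|5/2 - 3*sqrt(5)/2|^2 + 2*|-3/2 + sqrt(5)/2|^2 + 2*|5/2 + 3*sqrt(5)/2|^2 + 5*|2|^2 + 5*|0|^2]
  = (1/20)[(100) + (16) + (3*sqrt(5) + 7) + (35 - 15*sqrt(5)) + (7 - 3*sqrt(5)) + (15*sqrt(5) + 35) + (20) + (0)] = 220/20 = 11.
A character is irreducible iff <chi, chi> = 1, so this representation is reducible.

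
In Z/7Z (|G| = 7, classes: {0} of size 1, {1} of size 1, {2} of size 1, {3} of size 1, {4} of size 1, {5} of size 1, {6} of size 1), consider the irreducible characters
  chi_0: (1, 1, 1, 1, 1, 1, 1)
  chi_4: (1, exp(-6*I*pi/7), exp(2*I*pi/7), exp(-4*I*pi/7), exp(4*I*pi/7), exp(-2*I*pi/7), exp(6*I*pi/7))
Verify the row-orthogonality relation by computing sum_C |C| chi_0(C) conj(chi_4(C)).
Sum = 0; so <chi_0, chi_4> = 0 (distinct irreducibles are orthogonal).

Solution. Compute term by term over conjugacy classes (|C| * chi_0(C) * conj(chi_4(C))):
  1*(1)*conj(1) + 1*(1)*conj(exp(-6*I*pi/7)) + 1*(1)*conj(exp(2*I*pi/7)) + 1*(1)*conj(exp(-4*I*pi/7)) + 1*(1)*conj(exp(4*I*pi/7)) + 1*(1)*conj(exp(-2*I*pi/7)) + 1*(1)*conj(exp(6*I*pi/7))
  = (1) + (exp(6*I*pi/7)) + (exp(-2*I*pi/7)) + (exp(4*I*pi/7)) + (exp(-4*I*pi/7)) + (exp(2*I*pi/7)) + (exp(-6*I*pi/7))
  = 0.
(Exp terms are combined using exp(i*s)*conj(exp(i*t)) = exp(i*(s-t)), and sums of them are collapsed using the identity that for every m > 1 the m distinct m-th roots of unity sum to 0, e.g. 1 + exp(2*I*pi/3) + exp(-2*I*pi/3) = 0.)
Dividing by |G| = 7 gives 0/7 = 0, matching the row-orthogonality relation <chi_0, chi_4> = [chi_0 = chi_4].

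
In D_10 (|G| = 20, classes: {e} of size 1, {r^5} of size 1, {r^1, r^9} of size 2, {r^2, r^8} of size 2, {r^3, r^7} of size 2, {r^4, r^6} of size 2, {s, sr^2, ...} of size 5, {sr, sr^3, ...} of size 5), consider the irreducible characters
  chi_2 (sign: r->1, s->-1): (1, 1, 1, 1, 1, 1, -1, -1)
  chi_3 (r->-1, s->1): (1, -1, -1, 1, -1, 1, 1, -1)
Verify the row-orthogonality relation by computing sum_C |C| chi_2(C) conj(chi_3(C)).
Sum = 0; so <chi_2, chi_3> = 0 (distinct irreducibles are orthogonal).

Details: Compute term by term over conjugacy classes (|C| * chi_2(C) * conj(chi_3(C))):
  1*(1)*conj(1) + 1*(1)*conj(-1) + 2*(1)*conj(-1) + 2*(1)*conj(1) + 2*(1)*conj(-1) + 2*(1)*conj(1) + 5*(-1)*conj(1) + 5*(-1)*conj(-1)
  = (1) + (-1) + (-2) + (2) + (-2) + (2) + (-5) + (5)
  = 0.
Dividing by |G| = 20 gives 0/20 = 0, matching the row-orthogonality relation <chi_2, chi_3> = [chi_2 = chi_3].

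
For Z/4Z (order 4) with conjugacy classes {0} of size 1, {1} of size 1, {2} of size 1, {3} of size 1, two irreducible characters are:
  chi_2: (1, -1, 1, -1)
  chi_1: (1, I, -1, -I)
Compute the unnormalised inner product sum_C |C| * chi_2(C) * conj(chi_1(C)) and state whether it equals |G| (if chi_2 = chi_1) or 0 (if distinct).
Sum = 0; so <chi_2, chi_1> = 0 (distinct irreducibles are orthogonal).

Argument: Compute term by term over conjugacy classes (|C| * chi_2(C) * conj(chi_1(C))):
  1*(1)*conj(1) + 1*(-1)*conj(I) + 1*(1)*conj(-1) + 1*(-1)*conj(-I)
  = (1) + (I) + (-1) + (-I)
  = 0.
(Exp terms are combined using exp(i*s)*conj(exp(i*t)) = exp(i*(s-t)), and sums of them are collapsed using the identity that for every m > 1 the m distinct m-th roots of unity sum to 0, e.g. 1 + exp(2*I*pi/3) + exp(-2*I*pi/3) = 0.)
Dividing by |G| = 4 gives 0/4 = 0, matching the row-orthogonality relation <chi_2, chi_1> = [chi_2 = chi_1].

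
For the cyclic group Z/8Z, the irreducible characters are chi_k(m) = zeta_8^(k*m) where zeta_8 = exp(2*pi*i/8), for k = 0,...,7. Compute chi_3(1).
chi_3(1) = zeta_8^3 = exp(3*I*pi/4)

Explanation: chi_3(1) = zeta_8^(3*1) = zeta_8^3. Since zeta_8^8 = 1, this equals zeta_8^3 = exp(2*pi*i*3/8) = exp(3*I*pi/4).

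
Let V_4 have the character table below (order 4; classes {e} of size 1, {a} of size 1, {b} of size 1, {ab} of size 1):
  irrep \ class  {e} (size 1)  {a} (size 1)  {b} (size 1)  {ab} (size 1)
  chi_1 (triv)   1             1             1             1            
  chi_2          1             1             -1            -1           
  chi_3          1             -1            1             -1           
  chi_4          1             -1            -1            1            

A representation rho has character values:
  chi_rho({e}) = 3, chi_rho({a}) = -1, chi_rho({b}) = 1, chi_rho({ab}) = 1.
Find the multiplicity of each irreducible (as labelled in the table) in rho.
Multiplicities: chi_1: 1, chi_2: 0, chi_3: 1, chi_4: 1.

Details: Use <chi_rho, chi> = (1/|G|) sum_C |C| * chi_rho(C) * conj(chi(C)) with |G| = 4 for each irreducible chi in the table:
  <chi_rho, chi_1> = (1/4)[1*(3)*conj(1) + 1*(-1)*conj(1) + 1*(1)*conj(1) + 1*(1)*conj(1)]
      = (1/4)[(3) + (-1) + (1) + (1)] = 4/4 = 1
  <chi_rho, chi_2> = (1/4)[1*(3)*conj(1) + 1*(-1)*conj(1) + 1*(1)*conj(-1) + 1*(1)*conj(-1)]
      = (1/4)[(3) + (-1) + (-1) + (-1)] = 0/4 = 0
  <chi_rho, chi_3> = (1/4)[1*(3)*conj(1) + 1*(-1)*conj(-1) + 1*(1)*conj(1) + 1*(1)*conj(-1)]
      = (1/4)[(3) + (1) + (1) + (-1)] = 4/4 = 1
  <chi_rho, chi_4> = (1/4)[1*(3)*conj(1) + 1*(-1)*conj(-1) + 1*(1)*conj(-1) + 1*(1)*conj(1)]
      = (1/4)[(3) + (1) + (-1) + (1)] = 4/4 = 1
Dimension check: dim(rho) = sum (mult * dim) = 1*1 + 0*1 + 1*1 + 1*1 = 3 = chi_rho(e) = 3.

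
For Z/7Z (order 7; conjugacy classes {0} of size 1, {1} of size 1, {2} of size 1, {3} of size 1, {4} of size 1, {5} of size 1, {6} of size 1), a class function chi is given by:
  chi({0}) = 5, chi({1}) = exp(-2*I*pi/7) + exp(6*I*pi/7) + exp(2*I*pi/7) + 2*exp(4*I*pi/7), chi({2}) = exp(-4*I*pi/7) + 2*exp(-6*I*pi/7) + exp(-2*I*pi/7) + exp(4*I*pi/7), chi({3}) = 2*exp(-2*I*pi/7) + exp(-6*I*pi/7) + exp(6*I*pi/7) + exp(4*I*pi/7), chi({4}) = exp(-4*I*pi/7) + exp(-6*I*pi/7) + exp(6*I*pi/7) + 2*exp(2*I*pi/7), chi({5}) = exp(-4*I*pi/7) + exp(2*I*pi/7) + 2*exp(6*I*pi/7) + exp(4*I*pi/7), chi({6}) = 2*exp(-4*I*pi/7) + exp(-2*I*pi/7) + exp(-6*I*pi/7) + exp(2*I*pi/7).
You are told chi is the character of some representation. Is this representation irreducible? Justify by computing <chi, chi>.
Not irreducible (reducible): <chi, chi> = 7 > 1.

Solution. <chi, chi> = (1/|G|) sum_C |C| * |chi(C)|^2 = (1/7)[1*|5|^2 + 1*|exp(-2*I*pi/7) + exp(6*I*pi/7) + exp(2*I*pi/7) + 2*exp(4*I*pi/7)|^2 + 1*|exp(-4*I*pi/7) + 2*exp(-6*I*pi/7) + exp(-2*I*pi/7) + exp(4*I*pi/7)|^2 + 1*|2*exp(-2*I*pi/7) + exp(-6*I*pi/7) + exp(6*I*pi/7) + exp(4*I*pi/7)|^2 + 1*|exp(-4*I*pi/7) + exp(-6*I*pi/7) + exp(6*I*pi/7) + 2*exp(2*I*pi/7)|^2 + 1*|exp(-4*I*pi/7) + exp(2*I*pi/7) + 2*exp(6*I*pi/7) + exp(4*I*pi/7)|^2 + 1*|2*exp(-4*I*pi/7) + exp(-2*I*pi/7) + exp(-6*I*pi/7) + exp(2*I*pi/7)|^2]
  = (1/7)[(25) + (7 + 4*exp(-2*I*pi/7) + 2*exp(-4*I*pi/7) + 3*exp(-6*I*pi/7) + 3*exp(6*I*pi/7) + 2*exp(4*I*pi/7) + 4*exp(2*I*pi/7)) + (7 + 4*exp(-4*I*pi/7) + 3*exp(-2*I*pi/7) + 2*exp(-6*I*pi/7) + 2*exp(6*I*pi/7) + 3*exp(2*I*pi/7) + 4*exp(4*I*pi/7)) + (7 + 3*exp(-4*I*pi/7) + 4*exp(-6*I*pi/7) + 2*exp(-2*I*pi/7) + 2*exp(2*I*pi/7) + 4*exp(6*I*pi/7) + 3*exp(4*I*pi/7)) + (7 + 3*exp(-4*I*pi/7) + 4*exp(-6*I*pi/7) + 2*exp(-2*I*pi/7) + 2*exp(2*I*pi/7) + 4*exp(6*I*pi/7) + 3*exp(4*I*pi/7)) + (7 + 4*exp(-4*I*pi/7) + 3*exp(-2*I*pi/7) + 2*exp(-6*I*pi/7) + 2*exp(6*I*pi/7) + 3*exp(2*I*pi/7) + 4*exp(4*I*pi/7)) + (7 + 4*exp(-2*I*pi/7) + 2*exp(-4*I*pi/7) + 3*exp(-6*I*pi/7) + 3*exp(6*I*pi/7) + 2*exp(4*I*pi/7) + 4*exp(2*I*pi/7))] = 49/7 = 7.
(Exp terms are combined using exp(i*s)*conj(exp(i*t)) = exp(i*(s-t)), and sums of them are collapsed using the identity that for every m > 1 the m distinct m-th roots of unity sum to 0, e.g. 1 + exp(2*I*pi/3) + exp(-2*I*pi/3) = 0.)
A character is irreducible iff <chi, chi> = 1, so this representation is reducible.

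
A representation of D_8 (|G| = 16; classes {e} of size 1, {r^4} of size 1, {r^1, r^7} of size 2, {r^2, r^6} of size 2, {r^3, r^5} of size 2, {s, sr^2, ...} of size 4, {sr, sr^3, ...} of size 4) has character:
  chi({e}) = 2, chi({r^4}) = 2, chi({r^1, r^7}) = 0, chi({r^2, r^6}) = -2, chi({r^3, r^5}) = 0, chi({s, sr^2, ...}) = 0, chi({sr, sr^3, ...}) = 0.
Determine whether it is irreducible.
Irreducible: <chi, chi> = 1.

Solution. <chi, chi> = (1/|G|) sum_C |C| * |chi(C)|^2 = (1/16)[1*|2|^2 + 1*|2|^2 + 2*|0|^2 + 2*|-2|^2 + 2*|0|^2 + 4*|0|^2 + 4*|0|^2]
  = (1/16)[(4) + (4) + (0) + (8) + (0) + (0) + (0)] = 16/16 = 1.
A character is irreducible iff <chi, chi> = 1, so this representation is irreducible.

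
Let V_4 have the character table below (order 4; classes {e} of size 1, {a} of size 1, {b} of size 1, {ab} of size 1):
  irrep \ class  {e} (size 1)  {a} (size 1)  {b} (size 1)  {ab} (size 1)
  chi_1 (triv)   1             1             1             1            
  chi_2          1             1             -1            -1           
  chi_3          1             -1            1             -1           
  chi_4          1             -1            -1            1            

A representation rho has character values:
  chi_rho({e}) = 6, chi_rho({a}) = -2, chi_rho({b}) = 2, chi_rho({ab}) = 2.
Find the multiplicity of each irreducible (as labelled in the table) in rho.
Multiplicities: chi_1: 2, chi_2: 0, chi_3: 2, chi_4: 2.

Working: Use <chi_rho, chi> = (1/|G|) sum_C |C| * chi_rho(C) * conj(chi(C)) with |G| = 4 for each irreducible chi in the table:
  <chi_rho, chi_1> = (1/4)[1*(6)*conj(1) + 1*(-2)*conj(1) + 1*(2)*conj(1) + 1*(2)*conj(1)]
      = (1/4)[(6) + (-2) + (2) + (2)] = 8/4 = 2
  <chi_rho, chi_2> = (1/4)[1*(6)*conj(1) + 1*(-2)*conj(1) + 1*(2)*conj(-1) + 1*(2)*conj(-1)]
      = (1/4)[(6) + (-2) + (-2) + (-2)] = 0/4 = 0
  <chi_rho, chi_3> = (1/4)[1*(6)*conj(1) + 1*(-2)*conj(-1) + 1*(2)*conj(1) + 1*(2)*conj(-1)]
      = (1/4)[(6) + (2) + (2) + (-2)] = 8/4 = 2
  <chi_rho, chi_4> = (1/4)[1*(6)*conj(1) + 1*(-2)*conj(-1) + 1*(2)*conj(-1) + 1*(2)*conj(1)]
      = (1/4)[(6) + (2) + (-2) + (2)] = 8/4 = 2
Dimension check: dim(rho) = sum (mult * dim) = 2*1 + 0*1 + 2*1 + 2*1 = 6 = chi_rho(e) = 6.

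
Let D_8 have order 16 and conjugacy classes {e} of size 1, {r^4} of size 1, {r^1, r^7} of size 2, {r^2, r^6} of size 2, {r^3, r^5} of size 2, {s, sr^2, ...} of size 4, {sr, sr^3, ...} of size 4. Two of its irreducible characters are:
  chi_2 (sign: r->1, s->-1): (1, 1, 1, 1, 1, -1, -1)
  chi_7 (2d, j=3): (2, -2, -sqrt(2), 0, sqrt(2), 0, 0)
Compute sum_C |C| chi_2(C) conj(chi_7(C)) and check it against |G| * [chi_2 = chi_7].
Sum = 0; so <chi_2, chi_7> = 0 (distinct irreducibles are orthogonal).

Why: Compute term by term over conjugacy classes (|C| * chi_2(C) * conj(chi_7(C))):
  1*(1)*conj(2) + 1*(1)*conj(-2) + 2*(1)*conj(-sqrt(2)) + 2*(1)*conj(0) + 2*(1)*conj(sqrt(2)) + 4*(-1)*conj(0) + 4*(-1)*conj(0)
  = (2) + (-2) + (-2*sqrt(2)) + (0) + (2*sqrt(2)) + (0) + (0)
  = 0.
Dividing by |G| = 16 gives 0/16 = 0, matching the row-orthogonality relation <chi_2, chi_7> = [chi_2 = chi_7].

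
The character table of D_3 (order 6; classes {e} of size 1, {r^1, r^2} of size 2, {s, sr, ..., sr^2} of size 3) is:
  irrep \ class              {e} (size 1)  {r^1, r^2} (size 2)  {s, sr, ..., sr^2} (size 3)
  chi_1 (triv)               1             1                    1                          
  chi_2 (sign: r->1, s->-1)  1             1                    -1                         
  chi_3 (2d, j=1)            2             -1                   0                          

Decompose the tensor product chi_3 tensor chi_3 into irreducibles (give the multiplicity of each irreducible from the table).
chi_3 tensor chi_3 = chi_1 + chi_2 + chi_3 (all other irreducibles have multiplicity 0).

Proof sketch: The character of a tensor product is the pointwise product (chi_3 * chi_3)(C) = chi_3(C) * chi_3(C):
  {e}: (2)*(2), {r^1, r^2}: (-1)*(-1), {s, sr, ..., sr^2}: (0)*(0)
so (chi_3 * chi_3) takes values
  {e} -> 4, {r^1, r^2} -> 1, {s, sr, ..., sr^2} -> 0.
Now take the inner product of this character with each irreducible chi from the table, <chi_3*chi_3, chi> = (1/6) sum_C |C| (chi_3*chi_3)(C) conj(chi(C)):
  <chi_3*chi_3, chi_1> = (1/6)[1*(4)*conj(1) + 2*(1)*conj(1) + 3*(0)*conj(1)]
      = (1/6)[(4) + (2) + (0)] = 6/6 = 1
  <chi_3*chi_3, chi_2> = (1/6)[1*(4)*conj(1) + 2*(1)*conj(1) + 3*(0)*conj(-1)]
      = (1/6)[(4) + (2) + (0)] = 6/6 = 1
  <chi_3*chi_3, chi_3> = (1/6)[1*(4)*conj(2) + 2*(1)*conj(-1) + 3*(0)*conj(0)]
      = (1/6)[(8) + (-2) + (0)] = 6/6 = 1
Hence the multiplicities are chi_1: 1, chi_2: 1, chi_3: 1. Dimension check: dim(chi_3)*dim(chi_3) = 2*2 = 4 and sum (mult * dim) = 1*1 + 1*1 + 1*2 = 4.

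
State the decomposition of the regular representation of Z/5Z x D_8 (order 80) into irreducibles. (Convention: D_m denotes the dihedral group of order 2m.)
Each irreducible V_i of dimension d_i appears with multiplicity d_i, i.e. rho_reg = (direct sum over all irreducibles V_i) d_i V_i. The irreducible dimensions for Z/5Z x D_8 are 1, 1, 1, 1, 1, 1, 1, 1, 1, 1, 1, 1, 1, 1, 1, 1, 1, 1, 1, 1, 2, 2, 2, 2, 2, 2, 2, 2, 2, 2, 2, 2, 2, 2, 2: 20 irreducibles of dimension 1, each with multiplicity 1; 15 irreducibles of dimension 2, each with multiplicity 2. Total dimension 20*1*1 + 15*2*2 = 80 = |G|.

Justification: General theorem: in the regular representation of a finite group G, each irreducible appears with multiplicity equal to its dimension. Check: dim(rho_reg) = sum d_i^2 = 1 + 1 + 1 + 1 + 1 + 1 + 1 + 1 + 1 + 1 + 1 + 1 + 1 + 1 + 1 + 1 + 1 + 1 + 1 + 1 + 4 + 4 + 4 + 4 + 4 + 4 + 4 + 4 + 4 + 4 + 4 + 4 + 4 + 4 + 4 = 80 = |G|.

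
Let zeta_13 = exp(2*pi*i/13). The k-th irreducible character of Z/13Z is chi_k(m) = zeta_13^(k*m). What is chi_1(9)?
chi_1(9) = zeta_13^9 = exp(-8*I*pi/13)

Reasoning: chi_1(9) = zeta_13^(1*9) = zeta_13^9. Since zeta_13^13 = 1, this equals zeta_13^9 = exp(2*pi*i*9/13) = exp(-8*I*pi/13).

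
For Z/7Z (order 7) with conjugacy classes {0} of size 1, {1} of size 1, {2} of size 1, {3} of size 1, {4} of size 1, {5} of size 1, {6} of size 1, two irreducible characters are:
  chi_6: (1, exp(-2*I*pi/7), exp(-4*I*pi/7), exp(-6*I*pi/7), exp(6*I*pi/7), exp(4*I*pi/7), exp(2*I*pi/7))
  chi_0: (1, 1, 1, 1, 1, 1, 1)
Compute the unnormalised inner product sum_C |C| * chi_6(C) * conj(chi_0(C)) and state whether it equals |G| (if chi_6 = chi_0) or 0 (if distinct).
Sum = 0; so <chi_6, chi_0> = 0 (distinct irreducibles are orthogonal).

Working: Compute term by term over conjugacy classes (|C| * chi_6(C) * conj(chi_0(C))):
  1*(1)*conj(1) + 1*(exp(-2*I*pi/7))*conj(1) + 1*(exp(-4*I*pi/7))*conj(1) + 1*(exp(-6*I*pi/7))*conj(1) + 1*(exp(6*I*pi/7))*conj(1) + 1*(exp(4*I*pi/7))*conj(1) + 1*(exp(2*I*pi/7))*conj(1)
  = (1) + (exp(-2*I*pi/7)) + (exp(-4*I*pi/7)) + (exp(-6*I*pi/7)) + (exp(6*I*pi/7)) + (exp(4*I*pi/7)) + (exp(2*I*pi/7))
  = 0.
(Exp terms are combined using exp(i*s)*conj(exp(i*t)) = exp(i*(s-t)), and sums of them are collapsed using the identity that for every m > 1 the m distinct m-th roots of unity sum to 0, e.g. 1 + exp(2*I*pi/3) + exp(-2*I*pi/3) = 0.)
Dividing by |G| = 7 gives 0/7 = 0, matching the row-orthogonality relation <chi_6, chi_0> = [chi_6 = chi_0].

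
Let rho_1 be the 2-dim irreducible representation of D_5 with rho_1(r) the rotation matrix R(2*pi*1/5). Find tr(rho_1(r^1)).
chi_{rho_1}(r^1) = 2*cos(2*pi*1*1/5) = -1/2 + sqrt(5)/2

Details: rho_1(r^1) is rotation by angle 2*pi*1*1/5, whose trace is 2*cos(2*pi*1*1/5) = -1/2 + sqrt(5)/2.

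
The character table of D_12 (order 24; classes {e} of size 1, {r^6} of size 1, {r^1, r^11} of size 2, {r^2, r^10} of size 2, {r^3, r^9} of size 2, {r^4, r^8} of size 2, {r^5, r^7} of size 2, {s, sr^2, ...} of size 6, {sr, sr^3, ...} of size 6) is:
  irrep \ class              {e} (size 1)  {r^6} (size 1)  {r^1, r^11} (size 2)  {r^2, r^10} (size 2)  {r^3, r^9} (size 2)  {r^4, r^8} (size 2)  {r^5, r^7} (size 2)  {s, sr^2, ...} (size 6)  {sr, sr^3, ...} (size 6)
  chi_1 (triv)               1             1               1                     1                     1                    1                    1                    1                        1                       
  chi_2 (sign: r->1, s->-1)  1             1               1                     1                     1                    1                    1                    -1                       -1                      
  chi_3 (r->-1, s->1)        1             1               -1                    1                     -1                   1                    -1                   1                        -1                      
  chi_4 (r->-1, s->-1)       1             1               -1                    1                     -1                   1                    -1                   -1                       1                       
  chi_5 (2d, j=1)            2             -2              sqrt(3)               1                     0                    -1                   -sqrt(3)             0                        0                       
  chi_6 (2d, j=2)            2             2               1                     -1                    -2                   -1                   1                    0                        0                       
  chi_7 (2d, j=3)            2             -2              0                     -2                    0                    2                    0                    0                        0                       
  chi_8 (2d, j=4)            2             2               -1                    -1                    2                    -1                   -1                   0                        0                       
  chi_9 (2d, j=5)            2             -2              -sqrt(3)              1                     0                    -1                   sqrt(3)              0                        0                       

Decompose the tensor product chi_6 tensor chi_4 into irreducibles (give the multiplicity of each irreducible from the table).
chi_6 tensor chi_4 = chi_8 (all other irreducibles have multiplicity 0).

Proof sketch: The character of a tensor product is the pointwise product (chi_6 * chi_4)(C) = chi_6(C) * chi_4(C):
  {e}: (2)*(1), {r^6}: (2)*(1), {r^1, r^11}: (1)*(-1), {r^2, r^10}: (-1)*(1), {r^3, r^9}: (-2)*(-1), {r^4, r^8}: (-1)*(1), {r^5, r^7}: (1)*(-1), {s, sr^2, ...}: (0)*(-1), {sr, sr^3, ...}: (0)*(1)
so (chi_6 * chi_4) takes values
  {e} -> 2, {r^6} -> 2, {r^1, r^11} -> -1, {r^2, r^10} -> -1, {r^3, r^9} -> 2, {r^4, r^8} -> -1, {r^5, r^7} -> -1, {s, sr^2, ...} -> 0, {sr, sr^3, ...} -> 0.
Now take the inner product of this character with each irreducible chi from the table, <chi_6*chi_4, chi> = (1/24) sum_C |C| (chi_6*chi_4)(C) conj(chi(C)):
  <chi_6*chi_4, chi_1> = (1/24)[1*(2)*conj(1) + 1*(2)*conj(1) + 2*(-1)*conj(1) + 2*(-1)*conj(1) + 2*(2)*conj(1) + 2*(-1)*conj(1) + 2*(-1)*conj(1) + 6*(0)*conj(1) + 6*(0)*conj(1)]
      = (1/24)[(2) + (2) + (-2) + (-2) + (4) + (-2) + (-2) + (0) + (0)] = 0/24 = 0
  <chi_6*chi_4, chi_2> = (1/24)[1*(2)*conj(1) + 1*(2)*conj(1) + 2*(-1)*conj(1) + 2*(-1)*conj(1) + 2*(2)*conj(1) + 2*(-1)*conj(1) + 2*(-1)*conj(1) + 6*(0)*conj(-1) + 6*(0)*conj(-1)]
      = (1/24)[(2) + (2) + (-2) + (-2) + (4) + (-2) + (-2) + (0) + (0)] = 0/24 = 0
  <chi_6*chi_4, chi_3> = (1/24)[1*(2)*conj(1) + 1*(2)*conj(1) + 2*(-1)*conj(-1) + 2*(-1)*conj(1) + 2*(2)*conj(-1) + 2*(-1)*conj(1) + 2*(-1)*conj(-1) + 6*(0)*conj(1) + 6*(0)*conj(-1)]
      = (1/24)[(2) + (2) + (2) + (-2) + (-4) + (-2) + (2) + (0) + (0)] = 0/24 = 0
  <chi_6*chi_4, chi_4> = (1/24)[1*(2)*conj(1) + 1*(2)*conj(1) + 2*(-1)*conj(-1) + 2*(-1)*conj(1) + 2*(2)*conj(-1) + 2*(-1)*conj(1) + 2*(-1)*conj(-1) + 6*(0)*conj(-1) + 6*(0)*conj(1)]
      = (1/24)[(2) + (2) + (2) + (-2) + (-4) + (-2) + (2) + (0) + (0)] = 0/24 = 0
  <chi_6*chi_4, chi_5> = (1/24)[1*(2)*conj(2) + 1*(2)*conj(-2) + 2*(-1)*conj(sqrt(3)) + 2*(-1)*conj(1) + 2*(2)*conj(0) + 2*(-1)*conj(-1) + 2*(-1)*conj(-sqrt(3)) + 6*(0)*conj(0) + 6*(0)*conj(0)]
      = (1/24)[(4) + (-4) + (-2*sqrt(3)) + (-2) + (0) + (2) + (2*sqrt(3)) + (0) + (0)] = 0/24 = 0
  <chi_6*chi_4, chi_6> = (1/24)[1*(2)*conj(2) + 1*(2)*conj(2) + 2*(-1)*conj(1) + 2*(-1)*conj(-1) + 2*(2)*conj(-2) + 2*(-1)*conj(-1) + 2*(-1)*conj(1) + 6*(0)*conj(0) + 6*(0)*conj(0)]
      = (1/24)[(4) + (4) + (-2) + (2) + (-8) + (2) + (-2) + (0) + (0)] = 0/24 = 0
  <chi_6*chi_4, chi_7> = (1/24)[1*(2)*conj(2) + 1*(2)*conj(-2) + 2*(-1)*conj(0) + 2*(-1)*conj(-2) + 2*(2)*conj(0) + 2*(-1)*conj(2) + 2*(-1)*conj(0) + 6*(0)*conj(0) + 6*(0)*conj(0)]
      = (1/24)[(4) + (-4) + (0) + (4) + (0) + (-4) + (0) + (0) + (0)] = 0/24 = 0
  <chi_6*chi_4, chi_8> = (1/24)[1*(2)*conj(2) + 1*(2)*conj(2) + 2*(-1)*conj(-1) + 2*(-1)*conj(-1) + 2*(2)*conj(2) + 2*(-1)*conj(-1) + 2*(-1)*conj(-1) + 6*(0)*conj(0) + 6*(0)*conj(0)]
      = (1/24)[(4) + (4) + (2) + (2) + (8) + (2) + (2) + (0) + (0)] = 24/24 = 1
  <chi_6*chi_4, chi_9> = (1/24)[1*(2)*conj(2) + 1*(2)*conj(-2) + 2*(-1)*conj(-sqrt(3)) + 2*(-1)*conj(1) + 2*(2)*conj(0) + 2*(-1)*conj(-1) + 2*(-1)*conj(sqrt(3)) + 6*(0)*conj(0) + 6*(0)*conj(0)]
      = (1/24)[(4) + (-4) + (2*sqrt(3)) + (-2) + (0) + (2) + (-2*sqrt(3)) + (0) + (0)] = 0/24 = 0
Hence the multiplicities are chi_8: 1. Dimension check: dim(chi_6)*dim(chi_4) = 2*1 = 2 and sum (mult * dim) = 1*2 = 2.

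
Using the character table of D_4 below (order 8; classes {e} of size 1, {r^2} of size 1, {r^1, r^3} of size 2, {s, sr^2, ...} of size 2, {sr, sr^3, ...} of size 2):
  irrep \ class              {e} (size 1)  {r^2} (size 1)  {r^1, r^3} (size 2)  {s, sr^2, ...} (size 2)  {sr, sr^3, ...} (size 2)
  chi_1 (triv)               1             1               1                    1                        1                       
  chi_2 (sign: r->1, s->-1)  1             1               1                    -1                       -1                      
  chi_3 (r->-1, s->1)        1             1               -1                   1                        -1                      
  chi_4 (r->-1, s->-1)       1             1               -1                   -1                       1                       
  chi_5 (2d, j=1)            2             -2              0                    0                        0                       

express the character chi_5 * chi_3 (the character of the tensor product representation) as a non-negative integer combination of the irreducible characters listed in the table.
chi_5 tensor chi_3 = chi_5 (all other irreducibles have multiplicity 0).

Working: The character of a tensor product is the pointwise product (chi_5 * chi_3)(C) = chi_5(C) * chi_3(C):
  {e}: (2)*(1), {r^2}: (-2)*(1), {r^1, r^3}: (0)*(-1), {s, sr^2, ...}: (0)*(1), {sr, sr^3, ...}: (0)*(-1)
so (chi_5 * chi_3) takes values
  {e} -> 2, {r^2} -> -2, {r^1, r^3} -> 0, {s, sr^2, ...} -> 0, {sr, sr^3, ...} -> 0.
Now take the inner product of this character with each irreducible chi from the table, <chi_5*chi_3, chi> = (1/8) sum_C |C| (chi_5*chi_3)(C) conj(chi(C)):
  <chi_5*chi_3, chi_1> = (1/8)[1*(2)*conj(1) + 1*(-2)*conj(1) + 2*(0)*conj(1) + 2*(0)*conj(1) + 2*(0)*conj(1)]
      = (1/8)[(2) + (-2) + (0) + (0) + (0)] = 0/8 = 0
  <chi_5*chi_3, chi_2> = (1/8)[1*(2)*conj(1) + 1*(-2)*conj(1) + 2*(0)*conj(1) + 2*(0)*conj(-1) + 2*(0)*conj(-1)]
      = (1/8)[(2) + (-2) + (0) + (0) + (0)] = 0/8 = 0
  <chi_5*chi_3, chi_3> = (1/8)[1*(2)*conj(1) + 1*(-2)*conj(1) + 2*(0)*conj(-1) + 2*(0)*conj(1) + 2*(0)*conj(-1)]
      = (1/8)[(2) + (-2) + (0) + (0) + (0)] = 0/8 = 0
  <chi_5*chi_3, chi_4> = (1/8)[1*(2)*conj(1) + 1*(-2)*conj(1) + 2*(0)*conj(-1) + 2*(0)*conj(-1) + 2*(0)*conj(1)]
      = (1/8)[(2) + (-2) + (0) + (0) + (0)] = 0/8 = 0
  <chi_5*chi_3, chi_5> = (1/8)[1*(2)*conj(2) + 1*(-2)*conj(-2) + 2*(0)*conj(0) + 2*(0)*conj(0) + 2*(0)*conj(0)]
      = (1/8)[(4) + (4) + (0) + (0) + (0)] = 8/8 = 1
Hence the multiplicities are chi_5: 1. Dimension check: dim(chi_5)*dim(chi_3) = 2*1 = 2 and sum (mult * dim) = 1*2 = 2.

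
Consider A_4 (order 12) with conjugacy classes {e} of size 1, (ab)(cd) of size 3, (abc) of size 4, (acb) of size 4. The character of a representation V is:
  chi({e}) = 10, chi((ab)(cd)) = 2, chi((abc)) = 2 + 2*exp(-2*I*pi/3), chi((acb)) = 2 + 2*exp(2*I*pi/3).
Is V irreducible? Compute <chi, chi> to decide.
Not irreducible (reducible): <chi, chi> = 12 > 1.

Why: <chi, chi> = (1/|G|) sum_C |C| * |chi(C)|^2 = (1/12)[1*|10|^2 + 3*|2|^2 + 4*|2 + 2*exp(-2*I*pi/3)|^2 + 4*|2 + 2*exp(2*I*pi/3)|^2]
  = (1/12)[(100) + (12) + (16) + (16)] = 144/12 = 12.
(Exp terms are combined using exp(i*s)*conj(exp(i*t)) = exp(i*(s-t)), and sums of them are collapsed using the identity that for every m > 1 the m distinct m-th roots of unity sum to 0, e.g. 1 + exp(2*I*pi/3) + exp(-2*I*pi/3) = 0.)
A character is irreducible iff <chi, chi> = 1, so this representation is reducible.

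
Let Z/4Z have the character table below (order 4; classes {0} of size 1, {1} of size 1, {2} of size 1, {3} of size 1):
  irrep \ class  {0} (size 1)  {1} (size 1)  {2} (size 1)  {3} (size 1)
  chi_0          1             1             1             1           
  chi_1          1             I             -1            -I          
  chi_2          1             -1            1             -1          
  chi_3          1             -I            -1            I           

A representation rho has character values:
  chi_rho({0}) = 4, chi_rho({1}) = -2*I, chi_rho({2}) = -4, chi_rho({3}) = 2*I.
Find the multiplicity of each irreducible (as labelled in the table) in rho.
Multiplicities: chi_0: 0, chi_1: 1, chi_2: 0, chi_3: 3.

Argument: Use <chi_rho, chi> = (1/|G|) sum_C |C| * chi_rho(C) * conj(chi(C)) with |G| = 4 for each irreducible chi in the table:
  <chi_rho, chi_0> = (1/4)[1*(4)*conj(1) + 1*(-2*I)*conj(1) + 1*(-4)*conj(1) + 1*(2*I)*conj(1)]
      = (1/4)[(4) + (-2*I) + (-4) + (2*I)] = 0/4 = 0
  <chi_rho, chi_1> = (1/4)[1*(4)*conj(1) + 1*(-2*I)*conj(I) + 1*(-4)*conj(-1) + 1*(2*I)*conj(-I)]
      = (1/4)[(4) + (-2) + (4) + (-2)] = 4/4 = 1
  <chi_rho, chi_2> = (1/4)[1*(4)*conj(1) + 1*(-2*I)*conj(-1) + 1*(-4)*conj(1) + 1*(2*I)*conj(-1)]
      = (1/4)[(4) + (2*I) + (-4) + (-2*I)] = 0/4 = 0
  <chi_rho, chi_3> = (1/4)[1*(4)*conj(1) + 1*(-2*I)*conj(-I) + 1*(-4)*conj(-1) + 1*(2*I)*conj(I)]
      = (1/4)[(4) + (2) + (4) + (2)] = 12/4 = 3
(Exp terms are combined using exp(i*s)*conj(exp(i*t)) = exp(i*(s-t)), and sums of them are collapsed using the identity that for every m > 1 the m distinct m-th roots of unity sum to 0, e.g. 1 + exp(2*I*pi/3) + exp(-2*I*pi/3) = 0.)
Dimension check: dim(rho) = sum (mult * dim) = 0*1 + 1*1 + 0*1 + 3*1 = 4 = chi_rho(e) = 4.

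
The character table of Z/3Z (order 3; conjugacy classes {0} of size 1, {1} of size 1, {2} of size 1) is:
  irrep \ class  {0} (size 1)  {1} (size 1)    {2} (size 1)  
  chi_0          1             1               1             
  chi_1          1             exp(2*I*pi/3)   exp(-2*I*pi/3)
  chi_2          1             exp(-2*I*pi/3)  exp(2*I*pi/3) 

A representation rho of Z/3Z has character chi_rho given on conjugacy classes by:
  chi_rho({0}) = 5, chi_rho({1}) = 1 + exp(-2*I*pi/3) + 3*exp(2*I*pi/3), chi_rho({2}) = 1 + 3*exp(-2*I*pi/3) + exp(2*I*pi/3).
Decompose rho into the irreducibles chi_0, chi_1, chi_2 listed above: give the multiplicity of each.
Multiplicities: chi_0: 1, chi_1: 3, chi_2: 1.

Details: Use <chi_rho, chi> = (1/|G|) sum_C |C| * chi_rho(C) * conj(chi(C)) with |G| = 3 for each irreducible chi in the table:
  <chi_rho, chi_0> = (1/3)[1*(5)*conj(1) + 1*(1 + exp(-2*I*pi/3) + 3*exp(2*I*pi/3))*conj(1) + 1*(1 + 3*exp(-2*I*pi/3) + exp(2*I*pi/3))*conj(1)]
      = (1/3)[(5) + (1 + exp(-2*I*pi/3) + 3*exp(2*I*pi/3)) + (1 + 3*exp(-2*I*pi/3) + exp(2*I*pi/3))] = 3/3 = 1
  <chi_rho, chi_1> = (1/3)[1*(5)*conj(1) + 1*(1 + exp(-2*I*pi/3) + 3*exp(2*I*pi/3))*conj(exp(2*I*pi/3)) + 1*(1 + 3*exp(-2*I*pi/3) + exp(2*I*pi/3))*conj(exp(-2*I*pi/3))]
      = (1/3)[(5) + (2) + (2)] = 9/3 = 3
  <chi_rho, chi_2> = (1/3)[1*(5)*conj(1) + 1*(1 + exp(-2*I*pi/3) + 3*exp(2*I*pi/3))*conj(exp(-2*I*pi/3)) + 1*(1 + 3*exp(-2*I*pi/3) + exp(2*I*pi/3))*conj(exp(2*I*pi/3))]
      = (1/3)[(5) + (1 + 3*exp(-2*I*pi/3) + exp(2*I*pi/3)) + (1 + exp(-2*I*pi/3) + 3*exp(2*I*pi/3))] = 3/3 = 1
(Exp terms are combined using exp(i*s)*conj(exp(i*t)) = exp(i*(s-t)), and sums of them are collapsed using the identity that for every m > 1 the m distinct m-th roots of unity sum to 0, e.g. 1 + exp(2*I*pi/3) + exp(-2*I*pi/3) = 0.)
Dimension check: dim(rho) = sum (mult * dim) = 1*1 + 3*1 + 1*1 = 5 = chi_rho(e) = 5.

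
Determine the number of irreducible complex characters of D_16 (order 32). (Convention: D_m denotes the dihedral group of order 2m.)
11

Proof sketch: The number of irreducible complex representations of a finite group equals its number of conjugacy classes. D_16 has 11 conjugacy classes (n/2 + 3 for n even), so D_16 (order 32) has exactly 11 irreducible complex representations.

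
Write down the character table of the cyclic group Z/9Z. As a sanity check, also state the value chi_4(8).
Character table of Z/9Z (irreps indexed chi_0,...,chi_8 with chi_k(m) = zeta_9^(k*m), zeta_9 = exp(2*pi*i/9)):
  irrep \ class  {0} (size 1)  {1} (size 1)    {2} (size 1)    {3} (size 1)    {4} (size 1)    {5} (size 1)    {6} (size 1)    {7} (size 1)    {8} (size 1)  
  chi_0          1             1               1               1               1               1               1               1               1             
  chi_1          1             exp(2*I*pi/9)   exp(4*I*pi/9)   exp(2*I*pi/3)   exp(8*I*pi/9)   exp(-8*I*pi/9)  exp(-2*I*pi/3)  exp(-4*I*pi/9)  exp(-2*I*pi/9)
  chi_2          1             exp(4*I*pi/9)   exp(8*I*pi/9)   exp(-2*I*pi/3)  exp(-2*I*pi/9)  exp(2*I*pi/9)   exp(2*I*pi/3)   exp(-8*I*pi/9)  exp(-4*I*pi/9)
  chi_3          1             exp(2*I*pi/3)   exp(-2*I*pi/3)  1               exp(2*I*pi/3)   exp(-2*I*pi/3)  1               exp(2*I*pi/3)   exp(-2*I*pi/3)
  chi_4          1             exp(8*I*pi/9)   exp(-2*I*pi/9)  exp(2*I*pi/3)   exp(-4*I*pi/9)  exp(4*I*pi/9)   exp(-2*I*pi/3)  exp(2*I*pi/9)   exp(-8*I*pi/9)
  chi_5          1             exp(-8*I*pi/9)  exp(2*I*pi/9)   exp(-2*I*pi/3)  exp(4*I*pi/9)   exp(-4*I*pi/9)  exp(2*I*pi/3)   exp(-2*I*pi/9)  exp(8*I*pi/9) 
  chi_6          1             exp(-2*I*pi/3)  exp(2*I*pi/3)   1               exp(-2*I*pi/3)  exp(2*I*pi/3)   1               exp(-2*I*pi/3)  exp(2*I*pi/3) 
  chi_7          1             exp(-4*I*pi/9)  exp(-8*I*pi/9)  exp(2*I*pi/3)   exp(2*I*pi/9)   exp(-2*I*pi/9)  exp(-2*I*pi/3)  exp(8*I*pi/9)   exp(4*I*pi/9) 
  chi_8          1             exp(-2*I*pi/9)  exp(-4*I*pi/9)  exp(-2*I*pi/3)  exp(-8*I*pi/9)  exp(8*I*pi/9)   exp(2*I*pi/3)   exp(4*I*pi/9)   exp(2*I*pi/9) 

Spot check: chi_4(8) = zeta_9^(4*8) = zeta_9^32 = exp(-8*I*pi/9).

Proof sketch: Z/9Z is abelian, so all 9 irreducible complex representations are 1-dimensional. They are given by chi_k(m) = zeta_9^(k*m) for k = 0,...,8. Row orthogonality: sum_m chi_k(m) conj(chi_l(m)) = 9 * [k = l].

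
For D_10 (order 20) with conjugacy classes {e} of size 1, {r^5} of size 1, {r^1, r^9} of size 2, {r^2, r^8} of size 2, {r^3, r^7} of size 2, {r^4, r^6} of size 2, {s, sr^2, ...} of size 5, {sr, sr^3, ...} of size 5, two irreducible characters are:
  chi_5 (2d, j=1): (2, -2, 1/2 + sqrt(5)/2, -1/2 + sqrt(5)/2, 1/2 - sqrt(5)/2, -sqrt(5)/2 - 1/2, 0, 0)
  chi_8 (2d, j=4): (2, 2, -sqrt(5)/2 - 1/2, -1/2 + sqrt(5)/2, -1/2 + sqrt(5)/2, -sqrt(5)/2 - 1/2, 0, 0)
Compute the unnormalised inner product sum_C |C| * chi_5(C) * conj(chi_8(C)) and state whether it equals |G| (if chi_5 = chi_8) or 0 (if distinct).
Sum = 0; so <chi_5, chi_8> = 0 (distinct irreducibles are orthogonal).

Solution. Compute term by term over conjugacy classes (|C| * chi_5(C) * conj(chi_8(C))):
  1*(2)*conj(2) + 1*(-2)*conj(2) + 2*(1/2 + sqrt(5)/2)*conj(-sqrt(5)/2 - 1/2) + 2*(-1/2 + sqrt(5)/2)*conj(-1/2 + sqrt(5)/2) + 2*(1/2 - sqrt(5)/2)*conj(-1/2 + sqrt(5)/2) + 2*(-sqrt(5)/2 - 1/2)*conj(-sqrt(5)/2 - 1/2) + 5*(0)*conj(0) + 5*(0)*conj(0)
  = (4) + (-4) + (-3 - sqrt(5)) + (3 - sqrt(5)) + (-3 + sqrt(5)) + (sqrt(5) + 3) + (0) + (0)
  = 0.
Dividing by |G| = 20 gives 0/20 = 0, matching the row-orthogonality relation <chi_5, chi_8> = [chi_5 = chi_8].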